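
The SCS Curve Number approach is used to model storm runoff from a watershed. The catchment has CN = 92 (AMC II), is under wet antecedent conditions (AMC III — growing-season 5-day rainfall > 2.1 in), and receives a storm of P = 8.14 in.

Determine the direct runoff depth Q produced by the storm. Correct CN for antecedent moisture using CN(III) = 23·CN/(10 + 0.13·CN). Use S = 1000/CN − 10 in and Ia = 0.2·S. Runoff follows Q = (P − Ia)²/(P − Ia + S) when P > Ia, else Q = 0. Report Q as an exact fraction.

Adjust CN=92 to AMC III: 23·92/(10 + 0.13·92) → 2116 ÷ (549/25) = 52900/549 ≈ 96.357
Retention S: 1000/CN − 10 with CN=96.357 → S = 200/529 ≈ 0.378 in
Ia = 0.2S: 0.2·0.378 = 0.076 in (exactly 40/529)
Excess rainfall: 8.140 − 0.076 = 8.064 in; P > Ia so Q > 0
Runoff Q = (P−Ia)²/(P−Ia+S) = (8.064)²/(8.064+0.378) = 45498169809/5906364350 ≈ 7.703 in

Q = 45498169809/5906364350 in ≈ 7.703 in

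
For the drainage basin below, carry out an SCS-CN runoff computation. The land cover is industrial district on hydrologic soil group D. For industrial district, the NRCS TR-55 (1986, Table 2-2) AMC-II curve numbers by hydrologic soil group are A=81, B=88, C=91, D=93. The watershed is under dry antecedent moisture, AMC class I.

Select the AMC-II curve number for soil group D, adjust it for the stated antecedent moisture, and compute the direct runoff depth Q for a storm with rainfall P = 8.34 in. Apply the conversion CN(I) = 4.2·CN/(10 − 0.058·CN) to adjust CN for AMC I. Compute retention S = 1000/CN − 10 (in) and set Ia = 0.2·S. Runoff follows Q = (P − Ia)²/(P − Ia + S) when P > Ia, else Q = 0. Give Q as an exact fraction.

Q = 12397263649/1901984850 in ≈ 6.518 in

NRCS table: industrial district, soil group D → CN(II) = 93
Dry (AMC I): CN(I) = 4.2·93/(10 − 0.058·93) = (1953/5)/(2303/500) = 27900/329 ≈ 84.802
S = 1000/(27900/329) − 10 = 500/279 in ≈ 1.792 in
Ia = 0.2·(500/279) = 100/279 in ≈ 0.358 in
Excess rainfall: 8.340 − 0.358 = 7.982 in; P > Ia so Q > 0
Q: (111343/13950)² ÷ (136343/13950) = 12397263649/1901984850 in (≈ 6.518 in)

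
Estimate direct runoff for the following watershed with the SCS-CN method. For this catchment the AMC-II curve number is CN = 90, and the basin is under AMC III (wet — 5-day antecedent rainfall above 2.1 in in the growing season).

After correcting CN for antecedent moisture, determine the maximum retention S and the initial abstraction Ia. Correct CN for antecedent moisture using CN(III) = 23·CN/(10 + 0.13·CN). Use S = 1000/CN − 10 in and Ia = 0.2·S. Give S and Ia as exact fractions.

Adjust CN=90 to AMC III: 23·90/(10 + 0.13·90) → 2070 ÷ (217/10) = 20700/217 ≈ 95.392
S = 1000/(20700/217) − 10 = 100/207 in ≈ 0.483 in
Initial abstraction Ia = S/5 = (100/207)/5 = 20/207 ≈ 0.097 in

S = 100/207 in ≈ 0.483 in; Ia = 20/207 in ≈ 0.097 in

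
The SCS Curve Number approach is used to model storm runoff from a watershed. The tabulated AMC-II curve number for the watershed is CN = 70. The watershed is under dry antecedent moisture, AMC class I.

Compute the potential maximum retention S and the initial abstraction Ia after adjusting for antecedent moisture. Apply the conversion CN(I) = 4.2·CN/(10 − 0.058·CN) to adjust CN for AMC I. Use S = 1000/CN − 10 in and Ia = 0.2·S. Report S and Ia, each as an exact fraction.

CN(I) from CN(II)=70: (4.2·70)/(10 − 0.058·70) = 4900/99 ≈ 49.495
Retention S: 1000/CN − 10 with CN=49.495 → S = 500/49 ≈ 10.204 in
Initial abstraction Ia = S/5 = (500/49)/5 = 100/49 ≈ 2.041 in

S = 500/49 in ≈ 10.204 in; Ia = 100/49 in ≈ 2.041 in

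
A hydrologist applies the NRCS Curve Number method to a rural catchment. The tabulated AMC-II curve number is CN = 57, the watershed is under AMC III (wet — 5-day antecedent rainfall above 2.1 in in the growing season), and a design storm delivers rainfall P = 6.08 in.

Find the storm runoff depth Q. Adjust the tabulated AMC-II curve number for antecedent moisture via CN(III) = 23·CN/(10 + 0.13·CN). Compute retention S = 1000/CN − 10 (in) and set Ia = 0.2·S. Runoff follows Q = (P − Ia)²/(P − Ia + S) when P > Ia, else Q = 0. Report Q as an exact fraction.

CN(III) from CN(II)=57: (23·57)/(10 + 0.13·57) = 131100/1741 ≈ 75.302
Max retention: S = 1000/(131100/1741) − 10 = 4300/1311 in (≈ 3.280 in)
Ia = 0.2·(4300/1311) = 860/1311 in ≈ 0.656 in
P − Ia = 6.080 − 0.656 = 177772/32775 ≈ 5.424 in (> 0, runoff occurs)
Runoff Q = (P−Ia)²/(P−Ia+S) = (5.424)²/(5.424+3.280) = 3950360498/1168723725 ≈ 3.380 in

Q = 3950360498/1168723725 in ≈ 3.380 in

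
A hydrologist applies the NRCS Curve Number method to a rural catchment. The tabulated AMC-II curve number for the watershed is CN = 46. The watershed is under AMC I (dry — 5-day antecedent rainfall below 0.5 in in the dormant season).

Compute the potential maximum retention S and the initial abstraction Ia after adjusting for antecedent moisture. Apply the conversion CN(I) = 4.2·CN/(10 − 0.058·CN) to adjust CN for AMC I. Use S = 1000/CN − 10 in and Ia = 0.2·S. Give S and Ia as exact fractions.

Dry (AMC I): CN(I) = 4.2·46/(10 − 0.058·46) = (966/5)/(1833/250) = 16100/611 ≈ 26.350
Max retention: S = 1000/(16100/611) − 10 = 4500/161 in (≈ 27.950 in)
Ia = 0.2·(4500/161) = 900/161 in ≈ 5.590 in

S = 4500/161 in ≈ 27.950 in; Ia = 900/161 in ≈ 5.590 in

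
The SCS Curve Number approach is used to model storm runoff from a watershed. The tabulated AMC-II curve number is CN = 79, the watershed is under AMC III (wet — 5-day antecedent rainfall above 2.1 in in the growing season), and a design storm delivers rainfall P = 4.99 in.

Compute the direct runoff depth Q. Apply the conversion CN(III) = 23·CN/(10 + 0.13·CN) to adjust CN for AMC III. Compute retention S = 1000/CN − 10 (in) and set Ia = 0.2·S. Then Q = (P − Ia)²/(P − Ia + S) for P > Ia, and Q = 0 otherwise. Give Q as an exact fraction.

Q = 747676690489/195269901100 in ≈ 3.829 in

Wet (AMC III): CN(III) = 23·79/(10 + 0.13·79) = 1817/(2027/100) = 181700/2027 ≈ 89.640
S = 1000/(181700/2027) − 10 = 2100/1817 in ≈ 1.156 in
Ia = 0.2S: 0.2·1.156 = 0.231 in (exactly 420/1817)
Excess rainfall: 4.990 − 0.231 = 4.759 in; P > Ia so Q > 0
Q = (864683/181700)²/((864683/181700) + 2100/1817) = (747676690489/33014890000)/(1074683/181700) = 747676690489/195269901100 in ≈ 3.829 in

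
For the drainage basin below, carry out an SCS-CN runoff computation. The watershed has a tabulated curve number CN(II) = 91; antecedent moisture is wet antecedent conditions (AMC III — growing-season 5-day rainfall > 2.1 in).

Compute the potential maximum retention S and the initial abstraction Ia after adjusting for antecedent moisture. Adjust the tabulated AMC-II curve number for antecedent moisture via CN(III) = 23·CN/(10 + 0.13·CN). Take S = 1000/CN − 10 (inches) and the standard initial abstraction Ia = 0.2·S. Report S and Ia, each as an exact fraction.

S = 900/2093 in ≈ 0.430 in; Ia = 180/2093 in ≈ 0.086 in

Adjust CN=91 to AMC III: 23·91/(10 + 0.13·91) → 2093 ÷ (2183/100) = 209300/2183 ≈ 95.877
S = 1000/(209300/2183) − 10 = 900/2093 in ≈ 0.430 in
Ia = 0.2S: 0.2·0.430 = 0.086 in (exactly 180/2093)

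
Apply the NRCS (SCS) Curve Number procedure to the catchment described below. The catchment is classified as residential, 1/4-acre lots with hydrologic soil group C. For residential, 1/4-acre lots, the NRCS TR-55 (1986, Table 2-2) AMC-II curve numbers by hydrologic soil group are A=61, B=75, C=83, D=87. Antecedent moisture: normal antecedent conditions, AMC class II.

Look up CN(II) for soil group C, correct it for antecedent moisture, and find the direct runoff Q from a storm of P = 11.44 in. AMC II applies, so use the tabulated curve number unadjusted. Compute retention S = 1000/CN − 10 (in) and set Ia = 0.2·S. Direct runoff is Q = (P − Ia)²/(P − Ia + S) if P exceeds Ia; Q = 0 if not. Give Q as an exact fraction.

NRCS table: residential, 1/4-acre lots, soil group C → CN(II) = 83
Average conditions: CN = 83 (no AMC adjustment).
Max retention: S = 1000/83 − 10 = 170/83 in (≈ 2.048 in)
Ia = 0.2·(170/83) = 34/83 in ≈ 0.410 in
Since P=11.440 > Ia=0.410: effective rainfall P−Ia = 22888/2075 in
Q = (22888/2075)²/((22888/2075) + 170/83) = (523860544/4305625)/(27138/2075) = 261930272/28155675 in ≈ 9.303 in

Q = 261930272/28155675 in ≈ 9.303 in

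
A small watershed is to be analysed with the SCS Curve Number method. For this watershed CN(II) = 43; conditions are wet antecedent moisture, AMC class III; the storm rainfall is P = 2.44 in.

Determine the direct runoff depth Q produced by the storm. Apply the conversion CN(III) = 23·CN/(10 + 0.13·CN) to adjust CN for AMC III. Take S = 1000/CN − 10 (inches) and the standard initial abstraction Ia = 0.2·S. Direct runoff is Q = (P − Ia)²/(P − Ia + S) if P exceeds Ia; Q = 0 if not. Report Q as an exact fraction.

Adjust CN=43 to AMC III: 23·43/(10 + 0.13·43) → 989 ÷ (1559/100) = 98900/1559 ≈ 63.438
Max retention: S = 1000/(98900/1559) − 10 = 5700/989 in (≈ 5.763 in)
Ia = 0.2·(5700/989) = 1140/989 in ≈ 1.153 in
Since P=2.440 > Ia=1.153: effective rainfall P−Ia = 31829/24725 in
Q: (31829/24725)² ÷ (174329/24725) = 1013085241/4310284525 in (≈ 0.235 in)

Q = 1013085241/4310284525 in ≈ 0.235 in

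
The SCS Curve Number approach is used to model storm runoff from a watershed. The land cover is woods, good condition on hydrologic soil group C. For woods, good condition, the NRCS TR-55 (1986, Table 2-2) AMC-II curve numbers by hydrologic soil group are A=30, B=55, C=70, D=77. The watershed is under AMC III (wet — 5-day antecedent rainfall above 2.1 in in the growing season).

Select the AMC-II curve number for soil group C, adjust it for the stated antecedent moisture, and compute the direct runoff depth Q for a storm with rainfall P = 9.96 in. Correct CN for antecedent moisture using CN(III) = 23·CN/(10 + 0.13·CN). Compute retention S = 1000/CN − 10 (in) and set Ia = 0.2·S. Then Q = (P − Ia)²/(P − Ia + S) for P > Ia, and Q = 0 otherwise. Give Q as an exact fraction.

Q = 165456769/20612025 in ≈ 8.027 in

NRCS table: woods, good condition, soil group C → CN(II) = 70
Wet (AMC III): CN(III) = 23·70/(10 + 0.13·70) = 1610/(191/10) = 16100/191 ≈ 84.293
Retention S: 1000/CN − 10 with CN=84.293 → S = 300/161 ≈ 1.863 in
Initial abstraction Ia = S/5 = (300/161)/5 = 60/161 ≈ 0.373 in
Excess rainfall: 9.960 − 0.373 = 9.587 in; P > Ia so Q > 0
Q: (38589/4025)² ÷ (46089/4025) = 165456769/20612025 in (≈ 8.027 in)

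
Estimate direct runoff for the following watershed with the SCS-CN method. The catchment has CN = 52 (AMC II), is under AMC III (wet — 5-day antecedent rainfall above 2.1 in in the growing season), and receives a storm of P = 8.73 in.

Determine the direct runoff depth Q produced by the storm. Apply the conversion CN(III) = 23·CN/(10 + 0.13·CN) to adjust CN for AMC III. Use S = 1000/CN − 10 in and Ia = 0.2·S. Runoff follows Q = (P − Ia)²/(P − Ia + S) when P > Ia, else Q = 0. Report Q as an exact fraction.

Wet (AMC III): CN(III) = 23·52/(10 + 0.13·52) = 1196/(419/25) = 29900/419 ≈ 71.360
Retention S: 1000/CN − 10 with CN=71.360 → S = 1200/299 ≈ 4.013 in
Ia = 0.2S: 0.2·4.013 = 0.803 in (exactly 240/299)
Since P=8.730 > Ia=0.803: effective rainfall P−Ia = 237027/29900 in
Q = (237027/29900)²/((237027/29900) + 1200/299) = (56181798729/894010000)/(357027/29900) = 18727266243/3558369100 in ≈ 5.263 in

Q = 18727266243/3558369100 in ≈ 5.263 in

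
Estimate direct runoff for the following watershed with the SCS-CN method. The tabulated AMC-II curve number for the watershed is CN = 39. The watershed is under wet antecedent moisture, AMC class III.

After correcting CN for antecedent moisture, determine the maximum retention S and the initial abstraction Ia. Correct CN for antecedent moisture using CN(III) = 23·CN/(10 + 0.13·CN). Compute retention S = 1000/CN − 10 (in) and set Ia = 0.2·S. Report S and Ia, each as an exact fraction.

S = 6100/897 in ≈ 6.800 in; Ia = 1220/897 in ≈ 1.360 in

CN(III) from CN(II)=39: (23·39)/(10 + 0.13·39) = 89700/1507 ≈ 59.522
S = 1000/(89700/1507) − 10 = 6100/897 in ≈ 6.800 in
Ia = 0.2S: 0.2·6.800 = 1.360 in (exactly 1220/897)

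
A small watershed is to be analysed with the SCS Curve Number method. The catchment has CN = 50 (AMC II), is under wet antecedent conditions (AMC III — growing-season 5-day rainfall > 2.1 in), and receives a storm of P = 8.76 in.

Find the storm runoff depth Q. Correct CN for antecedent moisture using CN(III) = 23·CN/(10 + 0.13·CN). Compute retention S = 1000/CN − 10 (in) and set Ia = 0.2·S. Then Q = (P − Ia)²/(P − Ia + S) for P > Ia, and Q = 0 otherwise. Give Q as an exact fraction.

Wet (AMC III): CN(III) = 23·50/(10 + 0.13·50) = 1150/(33/2) = 2300/33 ≈ 69.697
S = 1000/(2300/33) − 10 = 100/23 in ≈ 4.348 in
Initial abstraction Ia = S/5 = (100/23)/5 = 20/23 ≈ 0.870 in
Since P=8.760 > Ia=0.870: effective rainfall P−Ia = 4537/575 in
Runoff Q = (P−Ia)²/(P−Ia+S) = (7.890)²/(7.890+4.348) = 20584369/4046275 ≈ 5.087 in

Q = 20584369/4046275 in ≈ 5.087 in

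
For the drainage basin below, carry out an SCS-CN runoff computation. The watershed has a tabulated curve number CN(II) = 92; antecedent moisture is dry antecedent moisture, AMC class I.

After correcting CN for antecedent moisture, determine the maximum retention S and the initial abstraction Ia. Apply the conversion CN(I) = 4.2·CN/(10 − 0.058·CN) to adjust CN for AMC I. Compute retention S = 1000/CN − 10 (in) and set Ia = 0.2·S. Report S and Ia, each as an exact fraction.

S = 1000/483 in ≈ 2.070 in; Ia = 200/483 in ≈ 0.414 in

Dry (AMC I): CN(I) = 4.2·92/(10 − 0.058·92) = (1932/5)/(583/125) = 48300/583 ≈ 82.847
S = 1000/(48300/583) − 10 = 1000/483 in ≈ 2.070 in
Ia = 0.2S: 0.2·2.070 = 0.414 in (exactly 200/483)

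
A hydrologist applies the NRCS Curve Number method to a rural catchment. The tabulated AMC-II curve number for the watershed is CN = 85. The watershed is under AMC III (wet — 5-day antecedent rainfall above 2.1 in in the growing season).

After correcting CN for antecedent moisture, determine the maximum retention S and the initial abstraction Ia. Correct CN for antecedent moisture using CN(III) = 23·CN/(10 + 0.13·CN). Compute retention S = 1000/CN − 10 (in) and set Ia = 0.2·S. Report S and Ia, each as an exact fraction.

Adjust CN=85 to AMC III: 23·85/(10 + 0.13·85) → 1955 ÷ (421/20) = 39100/421 ≈ 92.874
Max retention: S = 1000/(39100/421) − 10 = 300/391 in (≈ 0.767 in)
Initial abstraction Ia = S/5 = (300/391)/5 = 60/391 ≈ 0.153 in

S = 300/391 in ≈ 0.767 in; Ia = 60/391 in ≈ 0.153 in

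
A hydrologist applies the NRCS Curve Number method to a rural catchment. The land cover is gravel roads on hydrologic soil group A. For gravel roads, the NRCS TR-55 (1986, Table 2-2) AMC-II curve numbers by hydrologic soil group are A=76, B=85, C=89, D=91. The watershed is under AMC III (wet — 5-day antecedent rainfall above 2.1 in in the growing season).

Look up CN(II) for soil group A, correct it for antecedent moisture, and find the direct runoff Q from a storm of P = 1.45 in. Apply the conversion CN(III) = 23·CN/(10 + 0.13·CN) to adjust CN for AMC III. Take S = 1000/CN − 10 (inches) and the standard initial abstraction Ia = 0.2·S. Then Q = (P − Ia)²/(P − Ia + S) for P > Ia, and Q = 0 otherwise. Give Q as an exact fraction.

NRCS table: gravel roads, soil group A → CN(II) = 76
CN(III) from CN(II)=76: (23·76)/(10 + 0.13·76) = 43700/497 ≈ 87.928
S = 1000/(43700/497) − 10 = 600/437 in ≈ 1.373 in
Ia = 0.2S: 0.2·1.373 = 0.275 in (exactly 120/437)
Excess rainfall: 1.450 − 0.275 = 1.175 in; P > Ia so Q > 0
Runoff Q = (P−Ia)²/(P−Ia+S) = (1.175)²/(1.175+1.373) = 105534529/194666020 ≈ 0.542 in

Q = 105534529/194666020 in ≈ 0.542 in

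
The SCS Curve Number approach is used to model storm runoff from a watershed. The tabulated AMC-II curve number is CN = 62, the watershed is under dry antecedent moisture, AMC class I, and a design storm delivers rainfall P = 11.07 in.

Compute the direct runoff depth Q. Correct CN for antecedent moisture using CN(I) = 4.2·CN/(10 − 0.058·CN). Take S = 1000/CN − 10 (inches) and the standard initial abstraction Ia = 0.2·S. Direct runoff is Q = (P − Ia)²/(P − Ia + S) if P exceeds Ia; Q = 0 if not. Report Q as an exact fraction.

Q = 281596851649/96390770700 in ≈ 2.921 in

Adjust CN=62 to AMC I: 4.2·62/(10 − 0.058·62) → (1302/5) ÷ (1601/250) = 65100/1601 ≈ 40.662
Retention S: 1000/CN − 10 with CN=40.662 → S = 9500/651 ≈ 14.593 in
Ia = 0.2S: 0.2·14.593 = 2.919 in (exactly 1900/651)
Excess rainfall: 11.070 − 2.919 = 8.151 in; P > Ia so Q > 0
Runoff Q = (P−Ia)²/(P−Ia+S) = (8.151)²/(8.151+14.593) = 281596851649/96390770700 ≈ 2.921 in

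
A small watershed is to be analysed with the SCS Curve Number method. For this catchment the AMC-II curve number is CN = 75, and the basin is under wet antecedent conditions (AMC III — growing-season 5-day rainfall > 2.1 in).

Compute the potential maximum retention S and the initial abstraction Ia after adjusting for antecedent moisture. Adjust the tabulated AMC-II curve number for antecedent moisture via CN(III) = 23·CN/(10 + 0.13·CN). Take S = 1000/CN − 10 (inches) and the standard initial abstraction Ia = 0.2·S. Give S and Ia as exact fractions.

CN(III) from CN(II)=75: (23·75)/(10 + 0.13·75) = 6900/79 ≈ 87.342
Max retention: S = 1000/(6900/79) − 10 = 100/69 in (≈ 1.449 in)
Ia = 0.2S: 0.2·1.449 = 0.290 in (exactly 20/69)

S = 100/69 in ≈ 1.449 in; Ia = 20/69 in ≈ 0.290 in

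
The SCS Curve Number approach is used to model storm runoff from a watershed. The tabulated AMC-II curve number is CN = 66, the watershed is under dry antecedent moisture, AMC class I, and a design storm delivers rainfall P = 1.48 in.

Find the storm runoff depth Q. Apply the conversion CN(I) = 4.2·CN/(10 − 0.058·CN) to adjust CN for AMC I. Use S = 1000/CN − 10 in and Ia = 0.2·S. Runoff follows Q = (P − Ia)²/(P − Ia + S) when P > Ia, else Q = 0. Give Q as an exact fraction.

Q = 0 in ≈ 0.000 in

Adjust CN=66 to AMC I: 4.2·66/(10 − 0.058·66) → (1386/5) ÷ (1543/250) = 69300/1543 ≈ 44.913
Retention S: 1000/CN − 10 with CN=44.913 → S = 8500/693 ≈ 12.266 in
Initial abstraction Ia = S/5 = (8500/693)/5 = 1700/693 ≈ 2.453 in
P = 1.480 ≤ Ia = 2.453 in: entire storm abstracted, Q = 0.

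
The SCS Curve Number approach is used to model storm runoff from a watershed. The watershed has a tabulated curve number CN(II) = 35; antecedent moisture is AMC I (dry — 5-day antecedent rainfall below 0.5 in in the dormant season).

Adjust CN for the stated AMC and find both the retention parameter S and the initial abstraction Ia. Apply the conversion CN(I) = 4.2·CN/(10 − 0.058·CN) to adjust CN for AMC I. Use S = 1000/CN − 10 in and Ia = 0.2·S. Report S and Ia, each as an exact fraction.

S = 6500/147 in ≈ 44.218 in; Ia = 1300/147 in ≈ 8.844 in

CN(I) from CN(II)=35: (4.2·35)/(10 − 0.058·35) = 14700/797 ≈ 18.444
S = 1000/(14700/797) − 10 = 6500/147 in ≈ 44.218 in
Ia = 0.2·(6500/147) = 1300/147 in ≈ 8.844 in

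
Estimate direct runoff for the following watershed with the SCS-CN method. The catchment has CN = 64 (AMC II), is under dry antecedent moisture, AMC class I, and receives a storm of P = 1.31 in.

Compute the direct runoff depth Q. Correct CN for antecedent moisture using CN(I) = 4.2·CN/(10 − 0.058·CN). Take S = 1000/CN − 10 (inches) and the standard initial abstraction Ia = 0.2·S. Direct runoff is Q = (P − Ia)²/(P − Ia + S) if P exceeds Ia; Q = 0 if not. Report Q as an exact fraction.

Q = 0 in ≈ 0.000 in

CN(I) from CN(II)=64: (4.2·64)/(10 − 0.058·64) = 5600/131 ≈ 42.748
Max retention: S = 1000/(5600/131) − 10 = 375/28 in (≈ 13.393 in)
Initial abstraction Ia = S/5 = (375/28)/5 = 75/28 ≈ 2.679 in
P = 1.310 ≤ Ia = 2.679 in: entire storm abstracted, Q = 0.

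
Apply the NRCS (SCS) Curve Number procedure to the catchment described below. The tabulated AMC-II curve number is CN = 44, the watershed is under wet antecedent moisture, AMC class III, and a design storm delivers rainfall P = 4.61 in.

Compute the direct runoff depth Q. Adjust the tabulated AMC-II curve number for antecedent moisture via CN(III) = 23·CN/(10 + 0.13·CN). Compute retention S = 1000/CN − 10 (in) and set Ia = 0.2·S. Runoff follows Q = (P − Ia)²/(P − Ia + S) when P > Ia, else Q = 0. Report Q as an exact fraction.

Wet (AMC III): CN(III) = 23·44/(10 + 0.13·44) = 1012/(393/25) = 25300/393 ≈ 64.377
Retention S: 1000/CN − 10 with CN=64.377 → S = 1400/253 ≈ 5.534 in
Ia = 0.2·(1400/253) = 280/253 in ≈ 1.107 in
Since P=4.610 > Ia=1.107: effective rainfall P−Ia = 88633/25300 in
Q = (88633/25300)²/((88633/25300) + 1400/253) = (7855808689/640090000)/(228633/25300) = 7855808689/5784414900 in ≈ 1.358 in

Q = 7855808689/5784414900 in ≈ 1.358 in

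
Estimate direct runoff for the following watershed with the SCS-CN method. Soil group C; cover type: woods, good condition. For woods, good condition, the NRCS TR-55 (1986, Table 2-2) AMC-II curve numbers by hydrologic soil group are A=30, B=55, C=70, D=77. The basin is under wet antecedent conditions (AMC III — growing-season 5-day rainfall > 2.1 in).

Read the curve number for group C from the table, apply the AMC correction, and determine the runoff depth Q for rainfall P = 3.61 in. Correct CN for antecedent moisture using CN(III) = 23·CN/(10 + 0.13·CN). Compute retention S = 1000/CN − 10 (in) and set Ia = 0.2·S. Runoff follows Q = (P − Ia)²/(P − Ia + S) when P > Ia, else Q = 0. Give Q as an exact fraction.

Q = 2716598641/1322148100 in ≈ 2.055 in

NRCS table: woods, good condition, soil group C → CN(II) = 70
CN(III) from CN(II)=70: (23·70)/(10 + 0.13·70) = 16100/191 ≈ 84.293
S = 1000/(16100/191) − 10 = 300/161 in ≈ 1.863 in
Ia = 0.2S: 0.2·1.863 = 0.373 in (exactly 60/161)
Since P=3.610 > Ia=0.373: effective rainfall P−Ia = 52121/16100 in
Runoff Q = (P−Ia)²/(P−Ia+S) = (3.237)²/(3.237+1.863) = 2716598641/1322148100 ≈ 2.055 in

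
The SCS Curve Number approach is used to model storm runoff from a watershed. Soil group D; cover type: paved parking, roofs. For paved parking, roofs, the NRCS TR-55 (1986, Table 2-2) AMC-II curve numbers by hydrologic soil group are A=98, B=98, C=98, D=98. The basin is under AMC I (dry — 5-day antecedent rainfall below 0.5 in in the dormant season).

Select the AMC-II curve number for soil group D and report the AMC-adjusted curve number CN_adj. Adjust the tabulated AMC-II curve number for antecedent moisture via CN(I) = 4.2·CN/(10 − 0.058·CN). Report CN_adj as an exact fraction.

NRCS table: paved parking, roofs, soil group D → CN(II) = 98
Adjust CN=98 to AMC I: 4.2·98/(10 − 0.058·98) → (2058/5) ÷ (1079/250) = 102900/1079 ≈ 95.366

CN_adj = 102900/1079 ≈ 95.366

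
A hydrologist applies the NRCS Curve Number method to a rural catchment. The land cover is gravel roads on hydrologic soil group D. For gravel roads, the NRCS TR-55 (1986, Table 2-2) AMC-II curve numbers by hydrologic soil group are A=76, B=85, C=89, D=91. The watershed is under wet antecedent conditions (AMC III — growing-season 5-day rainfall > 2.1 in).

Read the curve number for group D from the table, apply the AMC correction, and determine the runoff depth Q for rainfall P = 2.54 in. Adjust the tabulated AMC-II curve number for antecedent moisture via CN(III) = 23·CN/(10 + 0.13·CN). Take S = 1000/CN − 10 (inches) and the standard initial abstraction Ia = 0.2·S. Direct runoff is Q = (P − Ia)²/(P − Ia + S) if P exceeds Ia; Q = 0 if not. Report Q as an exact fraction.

NRCS table: gravel roads, soil group D → CN(II) = 91
CN(III) from CN(II)=91: (23·91)/(10 + 0.13·91) = 209300/2183 ≈ 95.877
Retention S: 1000/CN − 10 with CN=95.877 → S = 900/2093 ≈ 0.430 in
Ia = 0.2S: 0.2·0.430 = 0.086 in (exactly 180/2093)
Excess rainfall: 2.540 − 0.086 = 2.454 in; P > Ia so Q > 0
Runoff Q = (P−Ia)²/(P−Ia+S) = (2.454)²/(2.454+0.430) = 65951889721/31584521150 ≈ 2.088 in

Q = 65951889721/31584521150 in ≈ 2.088 in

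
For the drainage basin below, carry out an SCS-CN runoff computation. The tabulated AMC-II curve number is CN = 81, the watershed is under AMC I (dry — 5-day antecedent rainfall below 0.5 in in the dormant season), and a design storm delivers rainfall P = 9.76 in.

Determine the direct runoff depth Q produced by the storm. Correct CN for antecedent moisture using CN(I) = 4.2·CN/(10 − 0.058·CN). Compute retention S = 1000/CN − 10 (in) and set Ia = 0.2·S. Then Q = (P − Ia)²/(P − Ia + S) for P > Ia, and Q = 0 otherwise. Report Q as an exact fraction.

Q = 33772147984/6432374025 in ≈ 5.250 in

CN(I) from CN(II)=81: (4.2·81)/(10 − 0.058·81) = 170100/2651 ≈ 64.164
Max retention: S = 1000/(170100/2651) − 10 = 9500/1701 in (≈ 5.585 in)
Ia = 0.2S: 0.2·5.585 = 1.117 in (exactly 1900/1701)
P − Ia = 9.760 − 1.117 = 367544/42525 ≈ 8.643 in (> 0, runoff occurs)
Q: (367544/42525)² ÷ (605044/42525) = 33772147984/6432374025 in (≈ 5.250 in)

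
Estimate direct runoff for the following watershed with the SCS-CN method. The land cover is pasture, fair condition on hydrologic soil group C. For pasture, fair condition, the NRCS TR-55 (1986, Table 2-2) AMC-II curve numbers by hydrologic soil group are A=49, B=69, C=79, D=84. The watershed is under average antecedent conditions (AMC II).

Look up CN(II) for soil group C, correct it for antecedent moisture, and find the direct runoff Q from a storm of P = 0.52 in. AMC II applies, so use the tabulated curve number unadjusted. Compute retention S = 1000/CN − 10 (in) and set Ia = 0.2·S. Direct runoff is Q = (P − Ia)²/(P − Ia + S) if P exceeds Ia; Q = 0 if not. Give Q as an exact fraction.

NRCS table: pasture, fair condition, soil group C → CN(II) = 79
AMC II — tabulated CN = 79 applies directly.
Max retention: S = 1000/79 − 10 = 210/79 in (≈ 2.658 in)
Ia = 0.2·(210/79) = 42/79 in ≈ 0.532 in
P = 0.520 ≤ Ia = 0.532 in: entire storm abstracted, Q = 0.

Q = 0 in ≈ 0.000 in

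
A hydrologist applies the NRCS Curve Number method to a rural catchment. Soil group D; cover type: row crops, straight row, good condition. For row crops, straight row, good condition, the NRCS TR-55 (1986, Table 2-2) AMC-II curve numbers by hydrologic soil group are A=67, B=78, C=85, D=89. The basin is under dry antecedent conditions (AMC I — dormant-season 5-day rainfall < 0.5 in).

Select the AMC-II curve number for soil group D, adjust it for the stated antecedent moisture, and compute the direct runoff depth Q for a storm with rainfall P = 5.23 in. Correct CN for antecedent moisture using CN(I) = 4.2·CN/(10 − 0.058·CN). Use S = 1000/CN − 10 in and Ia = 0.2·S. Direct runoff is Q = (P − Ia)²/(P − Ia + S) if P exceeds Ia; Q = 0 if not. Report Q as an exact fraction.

NRCS table: row crops, straight row, good condition, soil group D → CN(II) = 89
Adjust CN=89 to AMC I: 4.2·89/(10 − 0.058·89) → (1869/5) ÷ (2419/500) = 186900/2419 ≈ 77.263
Retention S: 1000/CN − 10 with CN=77.263 → S = 5500/1869 ≈ 2.943 in
Ia = 0.2·(5500/1869) = 1100/1869 in ≈ 0.589 in
Since P=5.230 > Ia=0.589: effective rainfall P−Ia = 867487/186900 in
Runoff Q = (P−Ia)²/(P−Ia+S) = (4.641)²/(4.641+2.943) = 752533695169/264928320300 ≈ 2.841 in

Q = 752533695169/264928320300 in ≈ 2.841 in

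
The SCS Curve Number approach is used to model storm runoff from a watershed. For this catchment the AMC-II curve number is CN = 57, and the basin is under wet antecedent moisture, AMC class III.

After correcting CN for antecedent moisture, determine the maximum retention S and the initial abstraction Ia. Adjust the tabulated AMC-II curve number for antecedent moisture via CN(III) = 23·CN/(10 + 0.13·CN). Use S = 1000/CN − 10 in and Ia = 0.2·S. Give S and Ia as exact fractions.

Wet (AMC III): CN(III) = 23·57/(10 + 0.13·57) = 1311/(1741/100) = 131100/1741 ≈ 75.302
S = 1000/(131100/1741) − 10 = 4300/1311 in ≈ 3.280 in
Initial abstraction Ia = S/5 = (4300/1311)/5 = 860/1311 ≈ 0.656 in

S = 4300/1311 in ≈ 3.280 in; Ia = 860/1311 in ≈ 0.656 in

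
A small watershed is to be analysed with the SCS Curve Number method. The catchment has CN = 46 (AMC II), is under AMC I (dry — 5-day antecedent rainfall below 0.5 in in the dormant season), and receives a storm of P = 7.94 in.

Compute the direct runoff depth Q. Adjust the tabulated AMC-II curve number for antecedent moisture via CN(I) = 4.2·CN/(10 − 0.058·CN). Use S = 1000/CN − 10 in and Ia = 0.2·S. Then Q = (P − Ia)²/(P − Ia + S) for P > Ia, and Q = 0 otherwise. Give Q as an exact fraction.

Q = 357852889/1963531850 in ≈ 0.182 in

Adjust CN=46 to AMC I: 4.2·46/(10 − 0.058·46) → (966/5) ÷ (1833/250) = 16100/611 ≈ 26.350
Max retention: S = 1000/(16100/611) − 10 = 4500/161 in (≈ 27.950 in)
Ia = 0.2·(4500/161) = 900/161 in ≈ 5.590 in
Since P=7.940 > Ia=5.590: effective rainfall P−Ia = 18917/8050 in
Q: (18917/8050)² ÷ (243917/8050) = 357852889/1963531850 in (≈ 0.182 in)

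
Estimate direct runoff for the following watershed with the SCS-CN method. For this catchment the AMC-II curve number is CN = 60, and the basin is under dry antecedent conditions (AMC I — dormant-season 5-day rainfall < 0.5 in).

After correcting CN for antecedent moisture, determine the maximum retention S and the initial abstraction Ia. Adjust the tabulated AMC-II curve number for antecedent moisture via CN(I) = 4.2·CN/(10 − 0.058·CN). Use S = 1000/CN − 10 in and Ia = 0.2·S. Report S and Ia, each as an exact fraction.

Dry (AMC I): CN(I) = 4.2·60/(10 − 0.058·60) = 252/(163/25) = 6300/163 ≈ 38.650
S = 1000/(6300/163) − 10 = 1000/63 in ≈ 15.873 in
Ia = 0.2·(1000/63) = 200/63 in ≈ 3.175 in

S = 1000/63 in ≈ 15.873 in; Ia = 200/63 in ≈ 3.175 in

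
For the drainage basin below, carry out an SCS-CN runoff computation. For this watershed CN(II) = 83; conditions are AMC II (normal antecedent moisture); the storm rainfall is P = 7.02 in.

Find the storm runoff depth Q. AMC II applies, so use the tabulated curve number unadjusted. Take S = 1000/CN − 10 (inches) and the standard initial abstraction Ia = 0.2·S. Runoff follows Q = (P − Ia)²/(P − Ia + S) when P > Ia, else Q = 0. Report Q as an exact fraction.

Q = 752569489/149121950 in ≈ 5.047 in

CN(II) = 83; AMC II needs no correction.
Max retention: S = 1000/83 − 10 = 170/83 in (≈ 2.048 in)
Ia = 0.2S: 0.2·2.048 = 0.410 in (exactly 34/83)
Excess rainfall: 7.020 − 0.410 = 6.610 in; P > Ia so Q > 0
Q = (27433/4150)²/((27433/4150) + 170/83) = (752569489/17222500)/(35933/4150) = 752569489/149121950 in ≈ 5.047 in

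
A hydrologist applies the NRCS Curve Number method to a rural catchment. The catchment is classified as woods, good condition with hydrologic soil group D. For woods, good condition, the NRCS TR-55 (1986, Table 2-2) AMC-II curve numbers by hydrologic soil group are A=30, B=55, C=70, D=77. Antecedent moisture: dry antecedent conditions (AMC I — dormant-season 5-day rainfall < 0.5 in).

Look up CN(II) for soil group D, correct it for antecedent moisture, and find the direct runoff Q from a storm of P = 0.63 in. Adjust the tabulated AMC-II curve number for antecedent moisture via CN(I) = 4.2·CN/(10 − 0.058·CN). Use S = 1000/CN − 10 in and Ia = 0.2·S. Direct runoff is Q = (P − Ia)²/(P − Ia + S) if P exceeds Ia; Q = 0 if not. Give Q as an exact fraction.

Q = 0 in ≈ 0.000 in

NRCS table: woods, good condition, soil group D → CN(II) = 77
Adjust CN=77 to AMC I: 4.2·77/(10 − 0.058·77) → (1617/5) ÷ (2767/500) = 161700/2767 ≈ 58.439
Retention S: 1000/CN − 10 with CN=58.439 → S = 11500/1617 ≈ 7.112 in
Initial abstraction Ia = S/5 = (11500/1617)/5 = 2300/1617 ≈ 1.422 in
P = 0.630 ≤ Ia = 1.422 in: entire storm abstracted, Q = 0.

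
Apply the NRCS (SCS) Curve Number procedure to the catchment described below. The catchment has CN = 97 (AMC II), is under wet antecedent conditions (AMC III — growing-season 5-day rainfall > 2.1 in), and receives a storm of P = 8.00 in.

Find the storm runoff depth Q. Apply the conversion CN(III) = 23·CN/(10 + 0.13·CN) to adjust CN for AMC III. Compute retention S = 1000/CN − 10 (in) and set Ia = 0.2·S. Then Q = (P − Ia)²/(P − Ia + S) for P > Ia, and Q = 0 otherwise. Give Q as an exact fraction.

Q = 39551618/5044291 in ≈ 7.841 in

CN(III) from CN(II)=97: (23·97)/(10 + 0.13·97) = 223100/2261 ≈ 98.673
Retention S: 1000/CN − 10 with CN=98.673 → S = 300/2231 ≈ 0.134 in
Ia = 0.2S: 0.2·0.134 = 0.027 in (exactly 60/2231)
Excess rainfall: 8.000 − 0.027 = 7.973 in; P > Ia so Q > 0
Runoff Q = (P−Ia)²/(P−Ia+S) = (7.973)²/(7.973+0.134) = 39551618/5044291 ≈ 7.841 in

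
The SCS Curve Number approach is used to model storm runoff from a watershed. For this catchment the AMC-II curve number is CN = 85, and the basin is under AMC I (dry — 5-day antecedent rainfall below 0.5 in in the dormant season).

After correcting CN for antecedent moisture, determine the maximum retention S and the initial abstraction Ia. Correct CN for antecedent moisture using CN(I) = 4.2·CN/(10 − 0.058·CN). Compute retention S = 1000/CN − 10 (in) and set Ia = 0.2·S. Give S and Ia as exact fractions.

S = 500/119 in ≈ 4.202 in; Ia = 100/119 in ≈ 0.840 in

Adjust CN=85 to AMC I: 4.2·85/(10 − 0.058·85) → 357 ÷ (507/100) = 11900/169 ≈ 70.414
Max retention: S = 1000/(11900/169) − 10 = 500/119 in (≈ 4.202 in)
Ia = 0.2·(500/119) = 100/119 in ≈ 0.840 in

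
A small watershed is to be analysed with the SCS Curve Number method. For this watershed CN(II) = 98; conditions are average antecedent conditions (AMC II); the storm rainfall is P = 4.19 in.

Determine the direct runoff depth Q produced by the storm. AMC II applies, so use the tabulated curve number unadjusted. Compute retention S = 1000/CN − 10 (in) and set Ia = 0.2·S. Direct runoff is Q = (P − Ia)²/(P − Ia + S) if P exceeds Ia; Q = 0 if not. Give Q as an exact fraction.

AMC II — tabulated CN = 98 applies directly.
Max retention: S = 1000/98 − 10 = 10/49 in (≈ 0.204 in)
Ia = 0.2S: 0.2·0.204 = 0.041 in (exactly 2/49)
Excess rainfall: 4.190 − 0.041 = 4.149 in; P > Ia so Q > 0
Runoff Q = (P−Ia)²/(P−Ia+S) = (4.149)²/(4.149+0.204) = 413349561/104521900 ≈ 3.955 in

Q = 413349561/104521900 in ≈ 3.955 in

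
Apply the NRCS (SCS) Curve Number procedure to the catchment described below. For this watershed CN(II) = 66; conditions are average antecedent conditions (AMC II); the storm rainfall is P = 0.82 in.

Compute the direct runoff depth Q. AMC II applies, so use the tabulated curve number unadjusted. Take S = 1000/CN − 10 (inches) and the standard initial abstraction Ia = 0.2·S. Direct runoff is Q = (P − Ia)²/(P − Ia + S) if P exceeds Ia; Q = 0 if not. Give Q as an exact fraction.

Q = 0 in ≈ 0.000 in

AMC II — tabulated CN = 66 applies directly.
S = 1000/66 − 10 = 170/33 in ≈ 5.152 in
Ia = 0.2S: 0.2·5.152 = 1.030 in (exactly 34/33)
P = 0.820 ≤ Ia = 1.030 in: entire storm abstracted, Q = 0.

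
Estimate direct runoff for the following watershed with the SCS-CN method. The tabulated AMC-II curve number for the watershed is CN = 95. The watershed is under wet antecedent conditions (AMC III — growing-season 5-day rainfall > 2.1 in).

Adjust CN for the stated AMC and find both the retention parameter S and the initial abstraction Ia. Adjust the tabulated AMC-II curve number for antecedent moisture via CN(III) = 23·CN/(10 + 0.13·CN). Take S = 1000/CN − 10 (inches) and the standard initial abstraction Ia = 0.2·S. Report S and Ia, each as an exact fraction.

CN(III) from CN(II)=95: (23·95)/(10 + 0.13·95) = 43700/447 ≈ 97.763
Max retention: S = 1000/(43700/447) − 10 = 100/437 in (≈ 0.229 in)
Initial abstraction Ia = S/5 = (100/437)/5 = 20/437 ≈ 0.046 in

S = 100/437 in ≈ 0.229 in; Ia = 20/437 in ≈ 0.046 in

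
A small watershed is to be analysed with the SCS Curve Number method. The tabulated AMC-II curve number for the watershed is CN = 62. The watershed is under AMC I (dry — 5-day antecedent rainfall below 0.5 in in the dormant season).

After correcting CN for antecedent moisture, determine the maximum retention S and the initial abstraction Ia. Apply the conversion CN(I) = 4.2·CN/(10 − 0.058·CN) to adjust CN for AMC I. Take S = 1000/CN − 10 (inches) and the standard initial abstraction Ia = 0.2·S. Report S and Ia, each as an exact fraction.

Dry (AMC I): CN(I) = 4.2·62/(10 − 0.058·62) = (1302/5)/(1601/250) = 65100/1601 ≈ 40.662
S = 1000/(65100/1601) − 10 = 9500/651 in ≈ 14.593 in
Ia = 0.2S: 0.2·14.593 = 2.919 in (exactly 1900/651)

S = 9500/651 in ≈ 14.593 in; Ia = 1900/651 in ≈ 2.919 in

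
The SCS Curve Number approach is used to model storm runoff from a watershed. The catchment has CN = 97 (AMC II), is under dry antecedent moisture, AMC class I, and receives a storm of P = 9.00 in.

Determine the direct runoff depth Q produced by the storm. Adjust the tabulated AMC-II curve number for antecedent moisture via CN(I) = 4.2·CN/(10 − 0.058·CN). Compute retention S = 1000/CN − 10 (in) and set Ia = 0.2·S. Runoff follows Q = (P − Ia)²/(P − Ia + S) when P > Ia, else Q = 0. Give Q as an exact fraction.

Q = 36132121/4420969 in ≈ 8.173 in

Dry (AMC I): CN(I) = 4.2·97/(10 − 0.058·97) = (2037/5)/(2187/500) = 67900/729 ≈ 93.141
Retention S: 1000/CN − 10 with CN=93.141 → S = 500/679 ≈ 0.736 in
Ia = 0.2·(500/679) = 100/679 in ≈ 0.147 in
Since P=9.000 > Ia=0.147: effective rainfall P−Ia = 6011/679 in
Runoff Q = (P−Ia)²/(P−Ia+S) = (8.853)²/(8.853+0.736) = 36132121/4420969 ≈ 8.173 in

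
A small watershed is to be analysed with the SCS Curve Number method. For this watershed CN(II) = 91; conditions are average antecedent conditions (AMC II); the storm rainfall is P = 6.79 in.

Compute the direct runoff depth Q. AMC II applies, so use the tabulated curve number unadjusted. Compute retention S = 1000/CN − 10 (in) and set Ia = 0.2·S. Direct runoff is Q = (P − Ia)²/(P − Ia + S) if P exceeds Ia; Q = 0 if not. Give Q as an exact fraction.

AMC II — tabulated CN = 91 applies directly.
Retention S: 1000/CN − 10 with CN=91.000 → S = 90/91 ≈ 0.989 in
Ia = 0.2·(90/91) = 18/91 in ≈ 0.198 in
P − Ia = 6.790 − 0.198 = 59989/9100 ≈ 6.592 in (> 0, runoff occurs)
Runoff Q = (P−Ia)²/(P−Ia+S) = (6.592)²/(6.592+0.989) = 3598680121/627799900 ≈ 5.732 in

Q = 3598680121/627799900 in ≈ 5.732 in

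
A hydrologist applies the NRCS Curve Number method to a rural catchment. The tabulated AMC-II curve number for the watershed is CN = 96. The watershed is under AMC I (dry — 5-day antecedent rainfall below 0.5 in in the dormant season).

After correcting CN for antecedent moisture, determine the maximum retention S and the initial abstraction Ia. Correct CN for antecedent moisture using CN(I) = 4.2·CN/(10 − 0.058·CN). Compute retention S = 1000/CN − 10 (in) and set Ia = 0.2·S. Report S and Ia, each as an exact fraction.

Adjust CN=96 to AMC I: 4.2·96/(10 − 0.058·96) → (2016/5) ÷ (554/125) = 25200/277 ≈ 90.975
Max retention: S = 1000/(25200/277) − 10 = 125/126 in (≈ 0.992 in)
Ia = 0.2·(125/126) = 25/126 in ≈ 0.198 in

S = 125/126 in ≈ 0.992 in; Ia = 25/126 in ≈ 0.198 in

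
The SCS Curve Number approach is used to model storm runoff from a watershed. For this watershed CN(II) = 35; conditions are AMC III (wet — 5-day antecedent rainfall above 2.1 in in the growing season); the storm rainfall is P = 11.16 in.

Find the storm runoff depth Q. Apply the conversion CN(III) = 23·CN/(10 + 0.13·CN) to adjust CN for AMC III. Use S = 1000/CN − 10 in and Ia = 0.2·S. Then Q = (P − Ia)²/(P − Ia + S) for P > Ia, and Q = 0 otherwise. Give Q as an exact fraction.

Q = 1476019561/285448975 in ≈ 5.171 in

CN(III) from CN(II)=35: (23·35)/(10 + 0.13·35) = 16100/291 ≈ 55.326
Max retention: S = 1000/(16100/291) − 10 = 1300/161 in (≈ 8.075 in)
Initial abstraction Ia = S/5 = (1300/161)/5 = 260/161 ≈ 1.615 in
Excess rainfall: 11.160 − 1.615 = 9.545 in; P > Ia so Q > 0
Runoff Q = (P−Ia)²/(P−Ia+S) = (9.545)²/(9.545+8.075) = 1476019561/285448975 ≈ 5.171 in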